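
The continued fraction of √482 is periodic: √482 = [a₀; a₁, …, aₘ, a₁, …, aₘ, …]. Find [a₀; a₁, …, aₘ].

a₀ = ⌊√482⌋ = 21.
With m₀=0, d₀=1 and mₖ₊₁ = dₖaₖ − mₖ, dₖ₊₁ = (n − mₖ₊₁²)/dₖ, aₖ₊₁ = ⌊(a₀+mₖ₊₁)/dₖ₊₁⌋:
  k=1: m=21, d=41, a=1
  k=2: m=20, d=2, a=20
  k=3: m=20, d=41, a=1
  k=4: m=21, d=1, a=42
d=1 and a=2a₀=42 at k=4, so the next step gives (m, d) = (21, 41) again — its k=1 value — and the period has length 4.

[21; 1, 20, 1, 42]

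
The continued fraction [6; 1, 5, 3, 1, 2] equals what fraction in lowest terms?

472/69

Using pₖ = aₖpₖ₋₁ + pₖ₋₂ and qₖ = aₖqₖ₋₁ + qₖ₋₂:
  k=0: a=6, p=6, q=1
  k=1: a=1, p=7, q=1
  k=2: a=5, p=41, q=6
  k=3: a=3, p=130, q=19
  k=4: a=1, p=171, q=25
  k=5: a=2, p=472, q=69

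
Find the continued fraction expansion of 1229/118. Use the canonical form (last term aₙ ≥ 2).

[10; 2, 2, 2, 4, 2]

1229 = 10×118 + 49
118 = 2×49 + 20
49 = 2×20 + 9
20 = 2×9 + 2
9 = 4×2 + 1
2 = 2×1 + 0  (stop)
So 1229/118 = [10; 2, 2, 2, 4, 2].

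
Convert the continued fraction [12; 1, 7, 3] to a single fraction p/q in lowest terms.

322/25

Fold from the inside: start with 3/1.
  7 + 1/3 = 22/3
  1 + 3/22 = 25/22
  12 + 22/25 = 322/25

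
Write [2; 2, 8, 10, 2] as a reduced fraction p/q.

Using pₖ = aₖpₖ₋₁ + pₖ₋₂ and qₖ = aₖqₖ₋₁ + qₖ₋₂:
  k=0: a=2, p=2, q=1
  k=1: a=2, p=5, q=2
  k=2: a=8, p=42, q=17
  k=3: a=10, p=425, q=172
  k=4: a=2, p=892, q=361

892/361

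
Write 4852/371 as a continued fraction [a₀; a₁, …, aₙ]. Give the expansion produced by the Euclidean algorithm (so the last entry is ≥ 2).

4852 = 13·371 + 29
371 = 12·29 + 23
29 = 1·23 + 6
23 = 3·6 + 5
6 = 1·5 + 1
5 = 5·1 + 0  (stop)
So 4852/371 = [13; 12, 1, 3, 1, 5].

[13; 12, 1, 3, 1, 5]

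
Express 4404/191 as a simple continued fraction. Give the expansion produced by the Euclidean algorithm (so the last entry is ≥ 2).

[23; 17, 2, 1, 3]

4404 = 23*191 + 11
191 = 17*11 + 4
11 = 2*4 + 3
4 = 1*3 + 1
3 = 3*1 + 0  (stop)
So 4404/191 = [23; 17, 2, 1, 3].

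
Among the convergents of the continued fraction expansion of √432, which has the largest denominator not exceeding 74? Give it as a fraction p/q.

√432 = [20; 1, 3, 1, 1, 1, 3, 1, 40, …] (period length 8).
Convergents:
  p_0/q_0 = 20/1
  p_1/q_1 = 21/1
  p_2/q_2 = 83/4
  p_3/q_3 = 104/5
  p_4/q_4 = 187/9
  p_5/q_5 = 291/14
  p_6/q_6 = 1060/51
  p_7/q_7 = 1351/65
  p_8/q_8 = 55100/2651
q_7 = 65 ≤ 74 < 2651 = q_8, so the answer is 1351/65.

1351/65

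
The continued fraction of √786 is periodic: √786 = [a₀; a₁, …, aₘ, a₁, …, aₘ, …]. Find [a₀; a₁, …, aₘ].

a₀ = ⌊√786⌋ = 28.
With m₀=0, d₀=1 and mₖ₊₁ = dₖaₖ − mₖ, dₖ₊₁ = (n − mₖ₊₁²)/dₖ, aₖ₊₁ = ⌊(a₀+mₖ₊₁)/dₖ₊₁⌋:
  k=1: m=28, d=2, a=28
  k=2: m=28, d=1, a=56
d=1 and a=2a₀=56 at k=2, so the next step gives (m, d) = (28, 2) again — its k=1 value — and the period has length 2.

[28; 28, 56]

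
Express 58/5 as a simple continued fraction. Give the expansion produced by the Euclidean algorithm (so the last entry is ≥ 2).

[11; 1, 1, 2]

58 = 11·5 + 3
5 = 1·3 + 2
3 = 1·2 + 1
2 = 2·1 + 0  (stop)
So 58/5 = [11; 1, 1, 2].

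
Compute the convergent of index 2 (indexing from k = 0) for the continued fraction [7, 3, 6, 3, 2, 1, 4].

Using pₖ = aₖpₖ₋₁ + pₖ₋₂, qₖ = aₖqₖ₋₁ + qₖ₋₂ (with p₋₁=1, p₋₂=0, q₋₁=0, q₋₂=1):
  k=0: a=7, p=7, q=1
  k=1: a=3, p=22, q=3
  k=2: a=6, p=139, q=19

139/19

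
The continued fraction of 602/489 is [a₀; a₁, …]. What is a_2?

3

602 = 1·489 + 113   →  a_0 = 1
489 = 4·113 + 37   →  a_1 = 4
113 = 3·37 + 2   →  a_2 = 3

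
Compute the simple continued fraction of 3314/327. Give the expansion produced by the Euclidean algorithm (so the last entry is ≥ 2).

[10; 7, 2, 3, 6]

3314 = 10·327 + 44
327 = 7·44 + 19
44 = 2·19 + 6
19 = 3·6 + 1
6 = 6·1 + 0  (stop)
So 3314/327 = [10; 7, 2, 3, 6].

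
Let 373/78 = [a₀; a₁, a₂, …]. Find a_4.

1

373 = 4·78 + 61   →  a_0 = 4
78 = 1·61 + 17   →  a_1 = 1
61 = 3·17 + 10   →  a_2 = 3
17 = 1·10 + 7   →  a_3 = 1
10 = 1·7 + 3   →  a_4 = 1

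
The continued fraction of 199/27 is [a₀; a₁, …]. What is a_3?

2

199 = 7·27 + 10   →  a_0 = 7
27 = 2·10 + 7   →  a_1 = 2
10 = 1·7 + 3   →  a_2 = 1
7 = 2·3 + 1   →  a_3 = 2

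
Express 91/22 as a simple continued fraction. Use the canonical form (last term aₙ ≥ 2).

91 = 4*22 + 3
22 = 7*3 + 1
3 = 3*1 + 0  (stop)
So 91/22 = [4; 7, 3].

[4; 7, 3]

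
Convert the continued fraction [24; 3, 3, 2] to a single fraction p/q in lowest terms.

Using pₖ = aₖpₖ₋₁ + pₖ₋₂ and qₖ = aₖqₖ₋₁ + qₖ₋₂:
  k=0: a=24, p=24, q=1
  k=1: a=3, p=73, q=3
  k=2: a=3, p=243, q=10
  k=3: a=2, p=559, q=23

559/23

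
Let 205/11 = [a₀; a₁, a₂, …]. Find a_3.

205 = 18·11 + 7   →  a_0 = 18
11 = 1·7 + 4   →  a_1 = 1
7 = 1·4 + 3   →  a_2 = 1
4 = 1·3 + 1   →  a_3 = 1

1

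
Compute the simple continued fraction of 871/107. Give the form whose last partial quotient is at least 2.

[8; 7, 7, 2]

871 = 8*107 + 15
107 = 7*15 + 2
15 = 7*2 + 1
2 = 2*1 + 0  (stop)
So 871/107 = [8; 7, 7, 2].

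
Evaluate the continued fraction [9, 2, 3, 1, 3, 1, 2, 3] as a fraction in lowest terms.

3805/403

Fold from the inside: start with 3/1.
  2 + 1/3 = 7/3
  1 + 3/7 = 10/7
  3 + 7/10 = 37/10
  1 + 10/37 = 47/37
  3 + 37/47 = 178/47
  2 + 47/178 = 403/178
  9 + 178/403 = 3805/403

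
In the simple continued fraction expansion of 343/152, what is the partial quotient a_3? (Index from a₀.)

8

343 = 2·152 + 39   →  a_0 = 2
152 = 3·39 + 35   →  a_1 = 3
39 = 1·35 + 4   →  a_2 = 1
35 = 8·4 + 3   →  a_3 = 8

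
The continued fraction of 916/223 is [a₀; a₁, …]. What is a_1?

9

916 = 4·223 + 24   →  a_0 = 4
223 = 9·24 + 7   →  a_1 = 9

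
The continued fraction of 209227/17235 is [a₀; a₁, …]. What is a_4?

209227 = 12·17235 + 2407   →  a_0 = 12
17235 = 7·2407 + 386   →  a_1 = 7
2407 = 6·386 + 91   →  a_2 = 6
386 = 4·91 + 22   →  a_3 = 4
91 = 4·22 + 3   →  a_4 = 4

4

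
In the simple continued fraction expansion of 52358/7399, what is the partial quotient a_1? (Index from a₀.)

13

52358 = 7·7399 + 565   →  a_0 = 7
7399 = 13·565 + 54   →  a_1 = 13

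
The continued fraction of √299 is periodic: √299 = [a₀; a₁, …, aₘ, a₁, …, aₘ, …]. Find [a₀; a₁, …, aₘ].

a₀ = ⌊√299⌋ = 17.
With m₀=0, d₀=1 and mₖ₊₁ = dₖaₖ − mₖ, dₖ₊₁ = (n − mₖ₊₁²)/dₖ, aₖ₊₁ = ⌊(a₀+mₖ₊₁)/dₖ₊₁⌋:
  k=1: m=17, d=10, a=3
  k=2: m=13, d=13, a=2
  k=3: m=13, d=10, a=3
  k=4: m=17, d=1, a=34
d=1 and a=2a₀=34 at k=4, so the next step gives (m, d) = (17, 10) again — its k=1 value — and the period has length 4.

[17; 3, 2, 3, 34]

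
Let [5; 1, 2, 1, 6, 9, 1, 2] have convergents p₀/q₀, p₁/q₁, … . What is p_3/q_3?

23/4

Using pₖ = aₖpₖ₋₁ + pₖ₋₂, qₖ = aₖqₖ₋₁ + qₖ₋₂ (with p₋₁=1, p₋₂=0, q₋₁=0, q₋₂=1):
  k=0: a=5, p=5, q=1
  k=1: a=1, p=6, q=1
  k=2: a=2, p=17, q=3
  k=3: a=1, p=23, q=4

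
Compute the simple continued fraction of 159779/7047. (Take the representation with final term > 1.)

159779 = 22*7047 + 4745
7047 = 1*4745 + 2302
4745 = 2*2302 + 141
2302 = 16*141 + 46
141 = 3*46 + 3
46 = 15*3 + 1
3 = 3*1 + 0  (stop)
So 159779/7047 = [22; 1, 2, 16, 3, 15, 3].

[22; 1, 2, 16, 3, 15, 3]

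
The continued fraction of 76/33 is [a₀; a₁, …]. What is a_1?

76 = 2·33 + 10   →  a_0 = 2
33 = 3·10 + 3   →  a_1 = 3

3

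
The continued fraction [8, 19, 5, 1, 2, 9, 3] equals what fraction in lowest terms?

76278/9473

Fold from the inside: start with 3/1.
  9 + 1/3 = 28/3
  2 + 3/28 = 59/28
  1 + 28/59 = 87/59
  5 + 59/87 = 494/87
  19 + 87/494 = 9473/494
  8 + 494/9473 = 76278/9473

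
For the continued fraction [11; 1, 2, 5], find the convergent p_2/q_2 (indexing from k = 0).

35/3

Using pₖ = aₖpₖ₋₁ + pₖ₋₂, qₖ = aₖqₖ₋₁ + qₖ₋₂ (with p₋₁=1, p₋₂=0, q₋₁=0, q₋₂=1):
  k=0: a=11, p=11, q=1
  k=1: a=1, p=12, q=1
  k=2: a=2, p=35, q=3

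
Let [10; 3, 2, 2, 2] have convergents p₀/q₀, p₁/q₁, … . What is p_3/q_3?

Using pₖ = aₖpₖ₋₁ + pₖ₋₂, qₖ = aₖqₖ₋₁ + qₖ₋₂ (with p₋₁=1, p₋₂=0, q₋₁=0, q₋₂=1):
  k=0: a=10, p=10, q=1
  k=1: a=3, p=31, q=3
  k=2: a=2, p=72, q=7
  k=3: a=2, p=175, q=17

175/17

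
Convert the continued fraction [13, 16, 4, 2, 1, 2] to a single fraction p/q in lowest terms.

7419/568

Fold from the inside: start with 2/1.
  1 + 1/2 = 3/2
  2 + 2/3 = 8/3
  4 + 3/8 = 35/8
  16 + 8/35 = 568/35
  13 + 35/568 = 7419/568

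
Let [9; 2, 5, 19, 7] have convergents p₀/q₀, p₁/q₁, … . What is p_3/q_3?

Using pₖ = aₖpₖ₋₁ + pₖ₋₂, qₖ = aₖqₖ₋₁ + qₖ₋₂ (with p₋₁=1, p₋₂=0, q₋₁=0, q₋₂=1):
  k=0: a=9, p=9, q=1
  k=1: a=2, p=19, q=2
  k=2: a=5, p=104, q=11
  k=3: a=19, p=1995, q=211

1995/211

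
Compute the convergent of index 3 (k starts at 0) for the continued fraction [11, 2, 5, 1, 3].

149/13

Using pₖ = aₖpₖ₋₁ + pₖ₋₂, qₖ = aₖqₖ₋₁ + qₖ₋₂ (with p₋₁=1, p₋₂=0, q₋₁=0, q₋₂=1):
  k=0: a=11, p=11, q=1
  k=1: a=2, p=23, q=2
  k=2: a=5, p=126, q=11
  k=3: a=1, p=149, q=13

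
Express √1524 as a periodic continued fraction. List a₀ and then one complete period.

[39; 26, 78]

a₀ = ⌊√1524⌋ = 39.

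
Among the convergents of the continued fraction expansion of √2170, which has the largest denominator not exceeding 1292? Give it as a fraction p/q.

√2170 = [46; 1, 1, 2, 1, 1, 92, …] (period length 6).
Convergents:
  p_0/q_0 = 46/1
  p_1/q_1 = 47/1
  p_2/q_2 = 93/2
  p_3/q_3 = 233/5
  p_4/q_4 = 326/7
  p_5/q_5 = 559/12
  p_6/q_6 = 51754/1111
  p_7/q_7 = 52313/1123
  p_8/q_8 = 104067/2234
q_7 = 1123 ≤ 1292 < 2234 = q_8, so the answer is 52313/1123.

52313/1123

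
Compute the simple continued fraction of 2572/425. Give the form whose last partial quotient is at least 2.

2572 = 6×425 + 22
425 = 19×22 + 7
22 = 3×7 + 1
7 = 7×1 + 0  (stop)
So 2572/425 = [6; 19, 3, 7].

[6; 19, 3, 7]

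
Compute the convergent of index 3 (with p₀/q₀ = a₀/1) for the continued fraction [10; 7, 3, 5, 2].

1186/117

Using pₖ = aₖpₖ₋₁ + pₖ₋₂, qₖ = aₖqₖ₋₁ + qₖ₋₂ (with p₋₁=1, p₋₂=0, q₋₁=0, q₋₂=1):
  k=0: a=10, p=10, q=1
  k=1: a=7, p=71, q=7
  k=2: a=3, p=223, q=22
  k=3: a=5, p=1186, q=117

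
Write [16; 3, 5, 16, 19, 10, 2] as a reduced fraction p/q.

Fold from the inside: start with 2/1.
  10 + 1/2 = 21/2
  19 + 2/21 = 401/21
  16 + 21/401 = 6437/401
  5 + 401/6437 = 32586/6437
  3 + 6437/32586 = 104195/32586
  16 + 32586/104195 = 1699706/104195

1699706/104195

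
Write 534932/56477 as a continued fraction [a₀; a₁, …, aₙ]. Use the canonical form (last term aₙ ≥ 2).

534932 = 9*56477 + 26639
56477 = 2*26639 + 3199
26639 = 8*3199 + 1047
3199 = 3*1047 + 58
1047 = 18*58 + 3
58 = 19*3 + 1
3 = 3*1 + 0  (stop)
So 534932/56477 = [9; 2, 8, 3, 18, 19, 3].

[9; 2, 8, 3, 18, 19, 3]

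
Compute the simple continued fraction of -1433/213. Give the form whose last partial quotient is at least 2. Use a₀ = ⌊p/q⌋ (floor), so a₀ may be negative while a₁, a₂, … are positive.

-1433 = -7·213 + 58
213 = 3·58 + 39
58 = 1·39 + 19
39 = 2·19 + 1
19 = 19·1 + 0  (stop)
So -1433/213 = [-7; 3, 1, 2, 19].

[-7; 3, 1, 2, 19]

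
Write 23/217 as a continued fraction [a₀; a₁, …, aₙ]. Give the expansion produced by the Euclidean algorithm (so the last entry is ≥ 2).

[0; 9, 2, 3, 3]

23 = 0*217 + 23
217 = 9*23 + 10
23 = 2*10 + 3
10 = 3*3 + 1
3 = 3*1 + 0  (stop)
So 23/217 = [0; 9, 2, 3, 3].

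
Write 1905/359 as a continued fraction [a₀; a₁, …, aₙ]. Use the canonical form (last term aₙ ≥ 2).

1905 = 5·359 + 110
359 = 3·110 + 29
110 = 3·29 + 23
29 = 1·23 + 6
23 = 3·6 + 5
6 = 1·5 + 1
5 = 5·1 + 0  (stop)
So 1905/359 = [5; 3, 3, 1, 3, 1, 5].

[5; 3, 3, 1, 3, 1, 5]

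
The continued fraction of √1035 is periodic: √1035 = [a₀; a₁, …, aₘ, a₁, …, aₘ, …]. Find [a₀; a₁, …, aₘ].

[32; 5, 1, 5, 64]

a₀ = ⌊√1035⌋ = 32.
With m₀=0, d₀=1 and mₖ₊₁ = dₖaₖ − mₖ, dₖ₊₁ = (n − mₖ₊₁²)/dₖ, aₖ₊₁ = ⌊(a₀+mₖ₊₁)/dₖ₊₁⌋:
  k=1: m=32, d=11, a=5
  k=2: m=23, d=46, a=1
  k=3: m=23, d=11, a=5
  k=4: m=32, d=1, a=64
d=1 and a=2a₀=64 at k=4, so the next step gives (m, d) = (32, 11) again — its k=1 value — and the period has length 4.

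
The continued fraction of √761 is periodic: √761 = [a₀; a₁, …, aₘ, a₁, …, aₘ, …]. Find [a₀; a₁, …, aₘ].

[27; 1, 1, 2, 2, 1, 1, 54]

a₀ = ⌊√761⌋ = 27.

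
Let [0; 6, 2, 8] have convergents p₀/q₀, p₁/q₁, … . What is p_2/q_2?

Using pₖ = aₖpₖ₋₁ + pₖ₋₂, qₖ = aₖqₖ₋₁ + qₖ₋₂ (with p₋₁=1, p₋₂=0, q₋₁=0, q₋₂=1):
  k=0: a=0, p=0, q=1
  k=1: a=6, p=1, q=6
  k=2: a=2, p=2, q=13

2/13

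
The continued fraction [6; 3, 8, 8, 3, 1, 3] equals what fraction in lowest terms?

19877/3145

Fold from the inside: start with 3/1.
  1 + 1/3 = 4/3
  3 + 3/4 = 15/4
  8 + 4/15 = 124/15
  8 + 15/124 = 1007/124
  3 + 124/1007 = 3145/1007
  6 + 1007/3145 = 19877/3145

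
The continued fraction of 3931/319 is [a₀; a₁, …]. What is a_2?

3931 = 12·319 + 103   →  a_0 = 12
319 = 3·103 + 10   →  a_1 = 3
103 = 10·10 + 3   →  a_2 = 10

10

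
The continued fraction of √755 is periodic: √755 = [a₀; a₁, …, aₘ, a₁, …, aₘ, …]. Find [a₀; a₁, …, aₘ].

[27; 2, 10, 2, 54]

a₀ = ⌊√755⌋ = 27.
With m₀=0, d₀=1 and mₖ₊₁ = dₖaₖ − mₖ, dₖ₊₁ = (n − mₖ₊₁²)/dₖ, aₖ₊₁ = ⌊(a₀+mₖ₊₁)/dₖ₊₁⌋:
  k=1: m=27, d=26, a=2
  k=2: m=25, d=5, a=10
  k=3: m=25, d=26, a=2
  k=4: m=27, d=1, a=54
d=1 and a=2a₀=54 at k=4, so the next step gives (m, d) = (27, 26) again — its k=1 value — and the period has length 4.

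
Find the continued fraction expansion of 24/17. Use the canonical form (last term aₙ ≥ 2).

[1; 2, 2, 3]

24 = 1*17 + 7
17 = 2*7 + 3
7 = 2*3 + 1
3 = 3*1 + 0  (stop)
So 24/17 = [1; 2, 2, 3].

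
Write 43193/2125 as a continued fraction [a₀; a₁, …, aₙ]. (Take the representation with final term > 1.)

[20; 3, 15, 15, 3]

43193 = 20·2125 + 693
2125 = 3·693 + 46
693 = 15·46 + 3
46 = 15·3 + 1
3 = 3·1 + 0  (stop)
So 43193/2125 = [20; 3, 15, 15, 3].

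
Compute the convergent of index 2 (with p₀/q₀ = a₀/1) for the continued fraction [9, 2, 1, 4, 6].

Using pₖ = aₖpₖ₋₁ + pₖ₋₂, qₖ = aₖqₖ₋₁ + qₖ₋₂ (with p₋₁=1, p₋₂=0, q₋₁=0, q₋₂=1):
  k=0: a=9, p=9, q=1
  k=1: a=2, p=19, q=2
  k=2: a=1, p=28, q=3

28/3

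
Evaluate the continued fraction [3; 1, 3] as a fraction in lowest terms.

15/4

Using pₖ = aₖpₖ₋₁ + pₖ₋₂ and qₖ = aₖqₖ₋₁ + qₖ₋₂:
  k=0: a=3, p=3, q=1
  k=1: a=1, p=4, q=1
  k=2: a=3, p=15, q=4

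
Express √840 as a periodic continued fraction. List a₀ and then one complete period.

a₀ = ⌊√840⌋ = 28.

[28; 1, 56]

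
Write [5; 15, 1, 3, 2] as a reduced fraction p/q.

Fold from the inside: start with 2/1.
  3 + 1/2 = 7/2
  1 + 2/7 = 9/7
  15 + 7/9 = 142/9
  5 + 9/142 = 719/142

719/142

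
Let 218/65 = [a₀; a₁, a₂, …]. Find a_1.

2

218 = 3·65 + 23   →  a_0 = 3
65 = 2·23 + 19   →  a_1 = 2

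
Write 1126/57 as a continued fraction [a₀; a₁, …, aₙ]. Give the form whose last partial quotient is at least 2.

1126 = 19×57 + 43
57 = 1×43 + 14
43 = 3×14 + 1
14 = 14×1 + 0  (stop)
So 1126/57 = [19; 1, 3, 14].

[19; 1, 3, 14]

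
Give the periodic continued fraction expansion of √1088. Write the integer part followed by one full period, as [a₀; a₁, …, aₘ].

[32; 1, 64]

a₀ = ⌊√1088⌋ = 32.
With m₀=0, d₀=1 and mₖ₊₁ = dₖaₖ − mₖ, dₖ₊₁ = (n − mₖ₊₁²)/dₖ, aₖ₊₁ = ⌊(a₀+mₖ₊₁)/dₖ₊₁⌋:
  k=1: m=32, d=64, a=1
  k=2: m=32, d=1, a=64
d=1 and a=2a₀=64 at k=2, so the next step gives (m, d) = (32, 64) again — its k=1 value — and the period has length 2.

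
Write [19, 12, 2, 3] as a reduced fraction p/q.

Using pₖ = aₖpₖ₋₁ + pₖ₋₂ and qₖ = aₖqₖ₋₁ + qₖ₋₂:
  k=0: a=19, p=19, q=1
  k=1: a=12, p=229, q=12
  k=2: a=2, p=477, q=25
  k=3: a=3, p=1660, q=87

1660/87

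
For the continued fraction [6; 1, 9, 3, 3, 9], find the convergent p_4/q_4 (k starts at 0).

Using pₖ = aₖpₖ₋₁ + pₖ₋₂, qₖ = aₖqₖ₋₁ + qₖ₋₂ (with p₋₁=1, p₋₂=0, q₋₁=0, q₋₂=1):
  k=0: a=6, p=6, q=1
  k=1: a=1, p=7, q=1
  k=2: a=9, p=69, q=10
  k=3: a=3, p=214, q=31
  k=4: a=3, p=711, q=103

711/103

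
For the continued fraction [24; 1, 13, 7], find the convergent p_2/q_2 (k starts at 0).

349/14

Using pₖ = aₖpₖ₋₁ + pₖ₋₂, qₖ = aₖqₖ₋₁ + qₖ₋₂ (with p₋₁=1, p₋₂=0, q₋₁=0, q₋₂=1):
  k=0: a=24, p=24, q=1
  k=1: a=1, p=25, q=1
  k=2: a=13, p=349, q=14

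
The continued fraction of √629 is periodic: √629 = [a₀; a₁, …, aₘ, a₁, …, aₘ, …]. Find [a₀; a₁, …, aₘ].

[25; 12, 1, 1, 12, 50]

a₀ = ⌊√629⌋ = 25.
With m₀=0, d₀=1 and mₖ₊₁ = dₖaₖ − mₖ, dₖ₊₁ = (n − mₖ₊₁²)/dₖ, aₖ₊₁ = ⌊(a₀+mₖ₊₁)/dₖ₊₁⌋:
  k=1: m=25, d=4, a=12
  k=2: m=23, d=25, a=1
  k=3: m=2, d=25, a=1
  k=4: m=23, d=4, a=12
  k=5: m=25, d=1, a=50
d=1 and a=2a₀=50 at k=5, so the next step gives (m, d) = (25, 4) again — its k=1 value — and the period has length 5.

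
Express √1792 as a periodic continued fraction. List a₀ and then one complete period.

[42; 3, 84]

a₀ = ⌊√1792⌋ = 42.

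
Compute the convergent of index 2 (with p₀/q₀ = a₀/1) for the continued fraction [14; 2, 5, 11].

Using pₖ = aₖpₖ₋₁ + pₖ₋₂, qₖ = aₖqₖ₋₁ + qₖ₋₂ (with p₋₁=1, p₋₂=0, q₋₁=0, q₋₂=1):
  k=0: a=14, p=14, q=1
  k=1: a=2, p=29, q=2
  k=2: a=5, p=159, q=11

159/11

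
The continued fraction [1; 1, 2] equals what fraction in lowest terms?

5/3

Fold from the inside: start with 2/1.
  1 + 1/2 = 3/2
  1 + 2/3 = 5/3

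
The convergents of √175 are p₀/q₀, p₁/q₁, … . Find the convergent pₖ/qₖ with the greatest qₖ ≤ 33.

172/13

√175 = [13; 4, 2, 1, 2, 4, 26, …] (period length 6).
Convergents:
  p_0/q_0 = 13/1
  p_1/q_1 = 53/4
  p_2/q_2 = 119/9
  p_3/q_3 = 172/13
  p_4/q_4 = 463/35
q_3 = 13 ≤ 33 < 35 = q_4, so the answer is 172/13.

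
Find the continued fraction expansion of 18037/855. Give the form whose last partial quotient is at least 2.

[21; 10, 2, 2, 1, 11]

18037 = 21*855 + 82
855 = 10*82 + 35
82 = 2*35 + 12
35 = 2*12 + 11
12 = 1*11 + 1
11 = 11*1 + 0  (stop)
So 18037/855 = [21; 10, 2, 2, 1, 11].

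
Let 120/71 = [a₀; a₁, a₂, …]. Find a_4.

120 = 1·71 + 49   →  a_0 = 1
71 = 1·49 + 22   →  a_1 = 1
49 = 2·22 + 5   →  a_2 = 2
22 = 4·5 + 2   →  a_3 = 4
5 = 2·2 + 1   →  a_4 = 2

2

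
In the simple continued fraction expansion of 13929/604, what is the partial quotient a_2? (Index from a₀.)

13929 = 23·604 + 37   →  a_0 = 23
604 = 16·37 + 12   →  a_1 = 16
37 = 3·12 + 1   →  a_2 = 3

3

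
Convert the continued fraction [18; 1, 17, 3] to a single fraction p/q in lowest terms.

1042/55

Using pₖ = aₖpₖ₋₁ + pₖ₋₂ and qₖ = aₖqₖ₋₁ + qₖ₋₂:
  k=0: a=18, p=18, q=1
  k=1: a=1, p=19, q=1
  k=2: a=17, p=341, q=18
  k=3: a=3, p=1042, q=55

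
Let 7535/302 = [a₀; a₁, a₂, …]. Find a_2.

7535 = 24·302 + 287   →  a_0 = 24
302 = 1·287 + 15   →  a_1 = 1
287 = 19·15 + 2   →  a_2 = 19

19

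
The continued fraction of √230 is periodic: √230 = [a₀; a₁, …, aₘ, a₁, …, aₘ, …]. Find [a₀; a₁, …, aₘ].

[15; 6, 30]

a₀ = ⌊√230⌋ = 15.
With m₀=0, d₀=1 and mₖ₊₁ = dₖaₖ − mₖ, dₖ₊₁ = (n − mₖ₊₁²)/dₖ, aₖ₊₁ = ⌊(a₀+mₖ₊₁)/dₖ₊₁⌋:
  k=1: m=15, d=5, a=6
  k=2: m=15, d=1, a=30
d=1 and a=2a₀=30 at k=2, so the next step gives (m, d) = (15, 5) again — its k=1 value — and the period has length 2.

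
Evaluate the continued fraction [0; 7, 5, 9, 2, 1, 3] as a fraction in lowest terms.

Using pₖ = aₖpₖ₋₁ + pₖ₋₂ and qₖ = aₖqₖ₋₁ + qₖ₋₂:
  k=0: a=0, p=0, q=1
  k=1: a=7, p=1, q=7
  k=2: a=5, p=5, q=36
  k=3: a=9, p=46, q=331
  k=4: a=2, p=97, q=698
  k=5: a=1, p=143, q=1029
  k=6: a=3, p=526, q=3785

526/3785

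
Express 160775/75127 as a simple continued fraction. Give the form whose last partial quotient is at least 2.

[2; 7, 7, 9, 5, 5, 6]

160775 = 2×75127 + 10521
75127 = 7×10521 + 1480
10521 = 7×1480 + 161
1480 = 9×161 + 31
161 = 5×31 + 6
31 = 5×6 + 1
6 = 6×1 + 0  (stop)
So 160775/75127 = [2; 7, 7, 9, 5, 5, 6].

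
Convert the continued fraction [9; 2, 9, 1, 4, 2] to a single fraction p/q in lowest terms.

Using pₖ = aₖpₖ₋₁ + pₖ₋₂ and qₖ = aₖqₖ₋₁ + qₖ₋₂:
  k=0: a=9, p=9, q=1
  k=1: a=2, p=19, q=2
  k=2: a=9, p=180, q=19
  k=3: a=1, p=199, q=21
  k=4: a=4, p=976, q=103
  k=5: a=2, p=2151, q=227

2151/227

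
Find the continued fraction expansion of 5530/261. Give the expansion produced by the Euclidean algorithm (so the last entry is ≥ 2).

[21; 5, 3, 16]

5530 = 21×261 + 49
261 = 5×49 + 16
49 = 3×16 + 1
16 = 16×1 + 0  (stop)
So 5530/261 = [21; 5, 3, 16].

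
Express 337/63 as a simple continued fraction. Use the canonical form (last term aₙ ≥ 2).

337 = 5×63 + 22
63 = 2×22 + 19
22 = 1×19 + 3
19 = 6×3 + 1
3 = 3×1 + 0  (stop)
So 337/63 = [5; 2, 1, 6, 3].

[5; 2, 1, 6, 3]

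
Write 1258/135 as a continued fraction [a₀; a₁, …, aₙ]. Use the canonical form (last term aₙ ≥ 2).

[9; 3, 7, 6]

1258 = 9*135 + 43
135 = 3*43 + 6
43 = 7*6 + 1
6 = 6*1 + 0  (stop)
So 1258/135 = [9; 3, 7, 6].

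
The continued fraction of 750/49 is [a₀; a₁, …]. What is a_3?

1

750 = 15·49 + 15   →  a_0 = 15
49 = 3·15 + 4   →  a_1 = 3
15 = 3·4 + 3   →  a_2 = 3
4 = 1·3 + 1   →  a_3 = 1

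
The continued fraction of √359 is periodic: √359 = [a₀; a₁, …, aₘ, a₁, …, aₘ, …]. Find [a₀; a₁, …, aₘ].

[18; 1, 17, 1, 36]

a₀ = ⌊√359⌋ = 18.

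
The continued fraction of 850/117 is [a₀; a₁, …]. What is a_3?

3

850 = 7·117 + 31   →  a_0 = 7
117 = 3·31 + 24   →  a_1 = 3
31 = 1·24 + 7   →  a_2 = 1
24 = 3·7 + 3   →  a_3 = 3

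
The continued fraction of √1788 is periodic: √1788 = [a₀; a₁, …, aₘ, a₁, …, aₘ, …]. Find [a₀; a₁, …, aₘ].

a₀ = ⌊√1788⌋ = 42.
With m₀=0, d₀=1 and mₖ₊₁ = dₖaₖ − mₖ, dₖ₊₁ = (n − mₖ₊₁²)/dₖ, aₖ₊₁ = ⌊(a₀+mₖ₊₁)/dₖ₊₁⌋:
  k=1: m=42, d=24, a=3
  k=2: m=30, d=37, a=1
  k=3: m=7, d=47, a=1
  k=4: m=40, d=4, a=20
  k=5: m=40, d=47, a=1
  k=6: m=7, d=37, a=1
  k=7: m=30, d=24, a=3
  k=8: m=42, d=1, a=84
d=1 and a=2a₀=84 at k=8, so the next step gives (m, d) = (42, 24) again — its k=1 value — and the period has length 8.

[42; 3, 1, 1, 20, 1, 1, 3, 84]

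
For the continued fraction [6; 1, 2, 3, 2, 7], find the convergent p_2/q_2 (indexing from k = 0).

Using pₖ = aₖpₖ₋₁ + pₖ₋₂, qₖ = aₖqₖ₋₁ + qₖ₋₂ (with p₋₁=1, p₋₂=0, q₋₁=0, q₋₂=1):
  k=0: a=6, p=6, q=1
  k=1: a=1, p=7, q=1
  k=2: a=2, p=20, q=3

20/3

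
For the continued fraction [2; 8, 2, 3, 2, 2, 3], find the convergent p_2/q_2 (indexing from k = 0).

36/17

Using pₖ = aₖpₖ₋₁ + pₖ₋₂, qₖ = aₖqₖ₋₁ + qₖ₋₂ (with p₋₁=1, p₋₂=0, q₋₁=0, q₋₂=1):
  k=0: a=2, p=2, q=1
  k=1: a=8, p=17, q=8
  k=2: a=2, p=36, q=17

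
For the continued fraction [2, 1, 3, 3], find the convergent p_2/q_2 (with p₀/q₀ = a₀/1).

Using pₖ = aₖpₖ₋₁ + pₖ₋₂, qₖ = aₖqₖ₋₁ + qₖ₋₂ (with p₋₁=1, p₋₂=0, q₋₁=0, q₋₂=1):
  k=0: a=2, p=2, q=1
  k=1: a=1, p=3, q=1
  k=2: a=3, p=11, q=4

11/4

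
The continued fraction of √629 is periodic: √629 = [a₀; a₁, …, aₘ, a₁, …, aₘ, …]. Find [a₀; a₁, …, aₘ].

[25; 12, 1, 1, 12, 50]

a₀ = ⌊√629⌋ = 25.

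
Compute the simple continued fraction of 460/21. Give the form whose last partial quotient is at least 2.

[21; 1, 9, 2]

460 = 21*21 + 19
21 = 1*19 + 2
19 = 9*2 + 1
2 = 2*1 + 0  (stop)
So 460/21 = [21; 1, 9, 2].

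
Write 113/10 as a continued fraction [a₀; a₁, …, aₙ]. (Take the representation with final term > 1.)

113 = 11*10 + 3
10 = 3*3 + 1
3 = 3*1 + 0  (stop)
So 113/10 = [11; 3, 3].

[11; 3, 3]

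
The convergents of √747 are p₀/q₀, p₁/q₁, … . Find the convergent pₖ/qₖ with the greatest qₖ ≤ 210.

√747 = [27; 3, 54, …] (period length 2).
Convergents:
  p_0/q_0 = 27/1
  p_1/q_1 = 82/3
  p_2/q_2 = 4455/163
  p_3/q_3 = 13447/492
q_2 = 163 ≤ 210 < 492 = q_3, so the answer is 4455/163.

4455/163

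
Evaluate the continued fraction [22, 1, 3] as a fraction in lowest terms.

91/4

Fold from the inside: start with 3/1.
  1 + 1/3 = 4/3
  22 + 3/4 = 91/4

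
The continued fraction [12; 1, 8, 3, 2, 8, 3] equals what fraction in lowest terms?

22033/1709

Using pₖ = aₖpₖ₋₁ + pₖ₋₂ and qₖ = aₖqₖ₋₁ + qₖ₋₂:
  k=0: a=12, p=12, q=1
  k=1: a=1, p=13, q=1
  k=2: a=8, p=116, q=9
  k=3: a=3, p=361, q=28
  k=4: a=2, p=838, q=65
  k=5: a=8, p=7065, q=548
  k=6: a=3, p=22033, q=1709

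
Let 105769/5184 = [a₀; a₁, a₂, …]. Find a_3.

105769 = 20·5184 + 2089   →  a_0 = 20
5184 = 2·2089 + 1006   →  a_1 = 2
2089 = 2·1006 + 77   →  a_2 = 2
1006 = 13·77 + 5   →  a_3 = 13

13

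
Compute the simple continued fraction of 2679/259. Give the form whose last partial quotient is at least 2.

[10; 2, 1, 10, 8]

2679 = 10*259 + 89
259 = 2*89 + 81
89 = 1*81 + 8
81 = 10*8 + 1
8 = 8*1 + 0  (stop)
So 2679/259 = [10; 2, 1, 10, 8].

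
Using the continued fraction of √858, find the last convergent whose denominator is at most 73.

√858 = [29; 3, 2, 3, 58, …] (period length 4).
Convergents:
  p_0/q_0 = 29/1
  p_1/q_1 = 88/3
  p_2/q_2 = 205/7
  p_3/q_3 = 703/24
  p_4/q_4 = 40979/1399
q_3 = 24 ≤ 73 < 1399 = q_4, so the answer is 703/24.

703/24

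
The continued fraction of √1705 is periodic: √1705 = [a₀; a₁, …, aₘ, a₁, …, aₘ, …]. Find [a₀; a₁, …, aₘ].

a₀ = ⌊√1705⌋ = 41.
With m₀=0, d₀=1 and mₖ₊₁ = dₖaₖ − mₖ, dₖ₊₁ = (n − mₖ₊₁²)/dₖ, aₖ₊₁ = ⌊(a₀+mₖ₊₁)/dₖ₊₁⌋:
  k=1: m=41, d=24, a=3
  k=2: m=31, d=31, a=2
  k=3: m=31, d=24, a=3
  k=4: m=41, d=1, a=82
d=1 and a=2a₀=82 at k=4, so the next step gives (m, d) = (41, 24) again — its k=1 value — and the period has length 4.

[41; 3, 2, 3, 82]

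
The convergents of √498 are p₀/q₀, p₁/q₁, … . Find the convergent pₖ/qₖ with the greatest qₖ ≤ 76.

424/19

√498 = [22; 3, 6, 22, 6, 3, 44, …] (period length 6).
Convergents:
  p_0/q_0 = 22/1
  p_1/q_1 = 67/3
  p_2/q_2 = 424/19
  p_3/q_3 = 9395/421
q_2 = 19 ≤ 76 < 421 = q_3, so the answer is 424/19.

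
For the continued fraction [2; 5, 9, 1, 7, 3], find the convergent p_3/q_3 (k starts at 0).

Using pₖ = aₖpₖ₋₁ + pₖ₋₂, qₖ = aₖqₖ₋₁ + qₖ₋₂ (with p₋₁=1, p₋₂=0, q₋₁=0, q₋₂=1):
  k=0: a=2, p=2, q=1
  k=1: a=5, p=11, q=5
  k=2: a=9, p=101, q=46
  k=3: a=1, p=112, q=51

112/51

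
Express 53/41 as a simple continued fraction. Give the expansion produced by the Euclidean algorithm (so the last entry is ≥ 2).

53 = 1*41 + 12
41 = 3*12 + 5
12 = 2*5 + 2
5 = 2*2 + 1
2 = 2*1 + 0  (stop)
So 53/41 = [1; 3, 2, 2, 2].

[1; 3, 2, 2, 2]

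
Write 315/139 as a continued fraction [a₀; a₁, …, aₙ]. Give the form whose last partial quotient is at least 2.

315 = 2·139 + 37
139 = 3·37 + 28
37 = 1·28 + 9
28 = 3·9 + 1
9 = 9·1 + 0  (stop)
So 315/139 = [2; 3, 1, 3, 9].

[2; 3, 1, 3, 9]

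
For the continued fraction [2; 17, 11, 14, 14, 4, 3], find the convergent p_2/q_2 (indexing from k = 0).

Using pₖ = aₖpₖ₋₁ + pₖ₋₂, qₖ = aₖqₖ₋₁ + qₖ₋₂ (with p₋₁=1, p₋₂=0, q₋₁=0, q₋₂=1):
  k=0: a=2, p=2, q=1
  k=1: a=17, p=35, q=17
  k=2: a=11, p=387, q=188

387/188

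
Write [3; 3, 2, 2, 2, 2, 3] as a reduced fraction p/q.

1113/338

Fold from the inside: start with 3/1.
  2 + 1/3 = 7/3
  2 + 3/7 = 17/7
  2 + 7/17 = 41/17
  2 + 17/41 = 99/41
  3 + 41/99 = 338/99
  3 + 99/338 = 1113/338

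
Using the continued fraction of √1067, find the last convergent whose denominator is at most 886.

19207/588

√1067 = [32; 1, 1, 1, 64, …] (period length 4).
Convergents:
  p_0/q_0 = 32/1
  p_1/q_1 = 33/1
  p_2/q_2 = 65/2
  p_3/q_3 = 98/3
  p_4/q_4 = 6337/194
  p_5/q_5 = 6435/197
  p_6/q_6 = 12772/391
  p_7/q_7 = 19207/588
  p_8/q_8 = 1242020/38023
q_7 = 588 ≤ 886 < 38023 = q_8, so the answer is 19207/588.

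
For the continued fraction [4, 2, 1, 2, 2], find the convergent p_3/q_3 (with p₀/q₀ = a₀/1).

35/8

Using pₖ = aₖpₖ₋₁ + pₖ₋₂, qₖ = aₖqₖ₋₁ + qₖ₋₂ (with p₋₁=1, p₋₂=0, q₋₁=0, q₋₂=1):
  k=0: a=4, p=4, q=1
  k=1: a=2, p=9, q=2
  k=2: a=1, p=13, q=3
  k=3: a=2, p=35, q=8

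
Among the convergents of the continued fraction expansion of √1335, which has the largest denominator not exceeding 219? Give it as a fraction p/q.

√1335 = [36; 1, 1, 6, 7, 6, 1, 1, 72, …] (period length 8).
Convergents:
  p_0/q_0 = 36/1
  p_1/q_1 = 37/1
  p_2/q_2 = 73/2
  p_3/q_3 = 475/13
  p_4/q_4 = 3398/93
  p_5/q_5 = 20863/571
q_4 = 93 ≤ 219 < 571 = q_5, so the answer is 3398/93.

3398/93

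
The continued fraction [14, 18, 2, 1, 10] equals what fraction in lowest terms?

8250/587

Using pₖ = aₖpₖ₋₁ + pₖ₋₂ and qₖ = aₖqₖ₋₁ + qₖ₋₂:
  k=0: a=14, p=14, q=1
  k=1: a=18, p=253, q=18
  k=2: a=2, p=520, q=37
  k=3: a=1, p=773, q=55
  k=4: a=10, p=8250, q=587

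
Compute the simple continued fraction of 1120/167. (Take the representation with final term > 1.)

[6; 1, 2, 2, 2, 4, 2]

1120 = 6×167 + 118
167 = 1×118 + 49
118 = 2×49 + 20
49 = 2×20 + 9
20 = 2×9 + 2
9 = 4×2 + 1
2 = 2×1 + 0  (stop)
So 1120/167 = [6; 1, 2, 2, 2, 4, 2].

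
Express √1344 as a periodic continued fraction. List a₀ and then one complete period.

a₀ = ⌊√1344⌋ = 36.
With m₀=0, d₀=1 and mₖ₊₁ = dₖaₖ − mₖ, dₖ₊₁ = (n − mₖ₊₁²)/dₖ, aₖ₊₁ = ⌊(a₀+mₖ₊₁)/dₖ₊₁⌋:
  k=1: m=36, d=48, a=1
  k=2: m=12, d=25, a=1
  k=3: m=13, d=47, a=1
  k=4: m=34, d=4, a=17
  k=5: m=34, d=47, a=1
  k=6: m=13, d=25, a=1
  k=7: m=12, d=48, a=1
  k=8: m=36, d=1, a=72
d=1 and a=2a₀=72 at k=8, so the next step gives (m, d) = (36, 48) again — its k=1 value — and the period has length 8.

[36; 1, 1, 1, 17, 1, 1, 1, 72]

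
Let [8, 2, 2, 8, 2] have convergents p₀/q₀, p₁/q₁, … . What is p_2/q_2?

42/5

Using pₖ = aₖpₖ₋₁ + pₖ₋₂, qₖ = aₖqₖ₋₁ + qₖ₋₂ (with p₋₁=1, p₋₂=0, q₋₁=0, q₋₂=1):
  k=0: a=8, p=8, q=1
  k=1: a=2, p=17, q=2
  k=2: a=2, p=42, q=5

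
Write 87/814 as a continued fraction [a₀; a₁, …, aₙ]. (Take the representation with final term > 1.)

87 = 0·814 + 87
814 = 9·87 + 31
87 = 2·31 + 25
31 = 1·25 + 6
25 = 4·6 + 1
6 = 6·1 + 0  (stop)
So 87/814 = [0; 9, 2, 1, 4, 6].

[0; 9, 2, 1, 4, 6]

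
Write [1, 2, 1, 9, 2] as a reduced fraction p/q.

82/61

Using pₖ = aₖpₖ₋₁ + pₖ₋₂ and qₖ = aₖqₖ₋₁ + qₖ₋₂:
  k=0: a=1, p=1, q=1
  k=1: a=2, p=3, q=2
  k=2: a=1, p=4, q=3
  k=3: a=9, p=39, q=29
  k=4: a=2, p=82, q=61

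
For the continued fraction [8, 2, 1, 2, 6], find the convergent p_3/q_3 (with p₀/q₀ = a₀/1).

67/8

Using pₖ = aₖpₖ₋₁ + pₖ₋₂, qₖ = aₖqₖ₋₁ + qₖ₋₂ (with p₋₁=1, p₋₂=0, q₋₁=0, q₋₂=1):
  k=0: a=8, p=8, q=1
  k=1: a=2, p=17, q=2
  k=2: a=1, p=25, q=3
  k=3: a=2, p=67, q=8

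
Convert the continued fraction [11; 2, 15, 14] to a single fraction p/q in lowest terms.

5007/436

Fold from the inside: start with 14/1.
  15 + 1/14 = 211/14
  2 + 14/211 = 436/211
  11 + 211/436 = 5007/436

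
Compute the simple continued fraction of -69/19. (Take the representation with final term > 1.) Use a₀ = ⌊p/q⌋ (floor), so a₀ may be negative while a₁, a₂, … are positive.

-69 = -4*19 + 7
19 = 2*7 + 5
7 = 1*5 + 2
5 = 2*2 + 1
2 = 2*1 + 0  (stop)
So -69/19 = [-4; 2, 1, 2, 2].

[-4; 2, 1, 2, 2]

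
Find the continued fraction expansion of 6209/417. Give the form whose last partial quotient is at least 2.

6209 = 14×417 + 371
417 = 1×371 + 46
371 = 8×46 + 3
46 = 15×3 + 1
3 = 3×1 + 0  (stop)
So 6209/417 = [14; 1, 8, 15, 3].

[14; 1, 8, 15, 3]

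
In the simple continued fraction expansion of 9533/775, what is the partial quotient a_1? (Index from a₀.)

9533 = 12·775 + 233   →  a_0 = 12
775 = 3·233 + 76   →  a_1 = 3

3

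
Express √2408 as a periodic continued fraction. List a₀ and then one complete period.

a₀ = ⌊√2408⌋ = 49.

[49; 14, 98]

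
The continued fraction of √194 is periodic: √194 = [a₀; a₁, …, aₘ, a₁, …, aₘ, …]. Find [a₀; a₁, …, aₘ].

a₀ = ⌊√194⌋ = 13.
With m₀=0, d₀=1 and mₖ₊₁ = dₖaₖ − mₖ, dₖ₊₁ = (n − mₖ₊₁²)/dₖ, aₖ₊₁ = ⌊(a₀+mₖ₊₁)/dₖ₊₁⌋:
  k=1: m=13, d=25, a=1
  k=2: m=12, d=2, a=12
  k=3: m=12, d=25, a=1
  k=4: m=13, d=1, a=26
d=1 and a=2a₀=26 at k=4, so the next step gives (m, d) = (13, 25) again — its k=1 value — and the period has length 4.

[13; 1, 12, 1, 26]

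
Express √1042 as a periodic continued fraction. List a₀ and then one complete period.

[32; 3, 1, 1, 3, 64]

a₀ = ⌊√1042⌋ = 32.
With m₀=0, d₀=1 and mₖ₊₁ = dₖaₖ − mₖ, dₖ₊₁ = (n − mₖ₊₁²)/dₖ, aₖ₊₁ = ⌊(a₀+mₖ₊₁)/dₖ₊₁⌋:
  k=1: m=32, d=18, a=3
  k=2: m=22, d=31, a=1
  k=3: m=9, d=31, a=1
  k=4: m=22, d=18, a=3
  k=5: m=32, d=1, a=64
d=1 and a=2a₀=64 at k=5, so the next step gives (m, d) = (32, 18) again — its k=1 value — and the period has length 5.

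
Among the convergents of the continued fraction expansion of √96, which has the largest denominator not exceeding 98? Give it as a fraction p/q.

√96 = [9; 1, 3, 1, 18, …] (period length 4).
Convergents:
  p_0/q_0 = 9/1
  p_1/q_1 = 10/1
  p_2/q_2 = 39/4
  p_3/q_3 = 49/5
  p_4/q_4 = 921/94
  p_5/q_5 = 970/99
q_4 = 94 ≤ 98 < 99 = q_5, so the answer is 921/94.

921/94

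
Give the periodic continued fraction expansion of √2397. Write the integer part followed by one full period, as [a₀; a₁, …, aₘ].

a₀ = ⌊√2397⌋ = 48.

[48; 1, 23, 2, 23, 1, 96]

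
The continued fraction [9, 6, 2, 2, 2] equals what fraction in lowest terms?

705/77

Using pₖ = aₖpₖ₋₁ + pₖ₋₂ and qₖ = aₖqₖ₋₁ + qₖ₋₂:
  k=0: a=9, p=9, q=1
  k=1: a=6, p=55, q=6
  k=2: a=2, p=119, q=13
  k=3: a=2, p=293, q=32
  k=4: a=2, p=705, q=77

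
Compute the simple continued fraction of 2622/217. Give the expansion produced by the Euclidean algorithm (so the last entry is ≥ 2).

2622 = 12·217 + 18
217 = 12·18 + 1
18 = 18·1 + 0  (stop)
So 2622/217 = [12; 12, 18].

[12; 12, 18]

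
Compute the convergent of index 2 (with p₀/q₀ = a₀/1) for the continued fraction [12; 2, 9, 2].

Using pₖ = aₖpₖ₋₁ + pₖ₋₂, qₖ = aₖqₖ₋₁ + qₖ₋₂ (with p₋₁=1, p₋₂=0, q₋₁=0, q₋₂=1):
  k=0: a=12, p=12, q=1
  k=1: a=2, p=25, q=2
  k=2: a=9, p=237, q=19

237/19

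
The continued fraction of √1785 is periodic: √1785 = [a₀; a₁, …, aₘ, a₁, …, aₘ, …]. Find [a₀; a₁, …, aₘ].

[42; 4, 84]

a₀ = ⌊√1785⌋ = 42.
With m₀=0, d₀=1 and mₖ₊₁ = dₖaₖ − mₖ, dₖ₊₁ = (n − mₖ₊₁²)/dₖ, aₖ₊₁ = ⌊(a₀+mₖ₊₁)/dₖ₊₁⌋:
  k=1: m=42, d=21, a=4
  k=2: m=42, d=1, a=84
d=1 and a=2a₀=84 at k=2, so the next step gives (m, d) = (42, 21) again — its k=1 value — and the period has length 2.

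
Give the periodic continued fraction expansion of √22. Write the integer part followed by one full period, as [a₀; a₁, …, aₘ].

a₀ = ⌊√22⌋ = 4.
With m₀=0, d₀=1 and mₖ₊₁ = dₖaₖ − mₖ, dₖ₊₁ = (n − mₖ₊₁²)/dₖ, aₖ₊₁ = ⌊(a₀+mₖ₊₁)/dₖ₊₁⌋:
  k=1: m=4, d=6, a=1
  k=2: m=2, d=3, a=2
  k=3: m=4, d=2, a=4
  k=4: m=4, d=3, a=2
  k=5: m=2, d=6, a=1
  k=6: m=4, d=1, a=8
d=1 and a=2a₀=8 at k=6, so the next step gives (m, d) = (4, 6) again — its k=1 value — and the period has length 6.

[4; 1, 2, 4, 2, 1, 8]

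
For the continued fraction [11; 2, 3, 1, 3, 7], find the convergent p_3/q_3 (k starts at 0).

103/9

Using pₖ = aₖpₖ₋₁ + pₖ₋₂, qₖ = aₖqₖ₋₁ + qₖ₋₂ (with p₋₁=1, p₋₂=0, q₋₁=0, q₋₂=1):
  k=0: a=11, p=11, q=1
  k=1: a=2, p=23, q=2
  k=2: a=3, p=80, q=7
  k=3: a=1, p=103, q=9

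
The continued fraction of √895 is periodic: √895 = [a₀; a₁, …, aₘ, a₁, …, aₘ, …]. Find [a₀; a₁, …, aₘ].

a₀ = ⌊√895⌋ = 29.
With m₀=0, d₀=1 and mₖ₊₁ = dₖaₖ − mₖ, dₖ₊₁ = (n − mₖ₊₁²)/dₖ, aₖ₊₁ = ⌊(a₀+mₖ₊₁)/dₖ₊₁⌋:
  k=1: m=29, d=54, a=1
  k=2: m=25, d=5, a=10
  k=3: m=25, d=54, a=1
  k=4: m=29, d=1, a=58
d=1 and a=2a₀=58 at k=4, so the next step gives (m, d) = (29, 54) again — its k=1 value — and the period has length 4.

[29; 1, 10, 1, 58]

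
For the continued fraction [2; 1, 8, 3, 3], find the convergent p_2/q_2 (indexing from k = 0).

Using pₖ = aₖpₖ₋₁ + pₖ₋₂, qₖ = aₖqₖ₋₁ + qₖ₋₂ (with p₋₁=1, p₋₂=0, q₋₁=0, q₋₂=1):
  k=0: a=2, p=2, q=1
  k=1: a=1, p=3, q=1
  k=2: a=8, p=26, q=9

26/9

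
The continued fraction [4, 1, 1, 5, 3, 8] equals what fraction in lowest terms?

1322/291

Fold from the inside: start with 8/1.
  3 + 1/8 = 25/8
  5 + 8/25 = 133/25
  1 + 25/133 = 158/133
  1 + 133/158 = 291/158
  4 + 158/291 = 1322/291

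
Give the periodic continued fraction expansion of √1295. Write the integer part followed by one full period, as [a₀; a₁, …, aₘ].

a₀ = ⌊√1295⌋ = 35.

[35; 1, 70]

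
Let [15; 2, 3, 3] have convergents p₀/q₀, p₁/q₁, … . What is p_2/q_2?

Using pₖ = aₖpₖ₋₁ + pₖ₋₂, qₖ = aₖqₖ₋₁ + qₖ₋₂ (with p₋₁=1, p₋₂=0, q₋₁=0, q₋₂=1):
  k=0: a=15, p=15, q=1
  k=1: a=2, p=31, q=2
  k=2: a=3, p=108, q=7

108/7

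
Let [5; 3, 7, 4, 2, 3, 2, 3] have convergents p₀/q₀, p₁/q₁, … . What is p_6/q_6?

8563/1610

Using pₖ = aₖpₖ₋₁ + pₖ₋₂, qₖ = aₖqₖ₋₁ + qₖ₋₂ (with p₋₁=1, p₋₂=0, q₋₁=0, q₋₂=1):
  k=0: a=5, p=5, q=1
  k=1: a=3, p=16, q=3
  k=2: a=7, p=117, q=22
  k=3: a=4, p=484, q=91
  k=4: a=2, p=1085, q=204
  k=5: a=3, p=3739, q=703
  k=6: a=2, p=8563, q=1610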